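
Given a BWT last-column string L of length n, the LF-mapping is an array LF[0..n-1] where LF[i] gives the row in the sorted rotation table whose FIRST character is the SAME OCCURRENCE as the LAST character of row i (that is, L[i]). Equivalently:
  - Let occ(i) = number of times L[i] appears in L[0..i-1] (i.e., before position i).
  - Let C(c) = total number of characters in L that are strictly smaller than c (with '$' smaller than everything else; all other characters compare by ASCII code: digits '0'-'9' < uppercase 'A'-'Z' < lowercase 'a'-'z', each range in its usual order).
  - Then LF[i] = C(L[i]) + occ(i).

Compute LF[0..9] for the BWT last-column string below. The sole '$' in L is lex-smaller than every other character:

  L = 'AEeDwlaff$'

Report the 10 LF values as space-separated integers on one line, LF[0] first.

Answer: 1 3 5 2 9 8 4 6 7 0

Derivation:
Char counts: '$':1, 'A':1, 'D':1, 'E':1, 'a':1, 'e':1, 'f':2, 'l':1, 'w':1
C (first-col start): C('$')=0, C('A')=1, C('D')=2, C('E')=3, C('a')=4, C('e')=5, C('f')=6, C('l')=8, C('w')=9
L[0]='A': occ=0, LF[0]=C('A')+0=1+0=1
L[1]='E': occ=0, LF[1]=C('E')+0=3+0=3
L[2]='e': occ=0, LF[2]=C('e')+0=5+0=5
L[3]='D': occ=0, LF[3]=C('D')+0=2+0=2
L[4]='w': occ=0, LF[4]=C('w')+0=9+0=9
L[5]='l': occ=0, LF[5]=C('l')+0=8+0=8
L[6]='a': occ=0, LF[6]=C('a')+0=4+0=4
L[7]='f': occ=0, LF[7]=C('f')+0=6+0=6
L[8]='f': occ=1, LF[8]=C('f')+1=6+1=7
L[9]='$': occ=0, LF[9]=C('$')+0=0+0=0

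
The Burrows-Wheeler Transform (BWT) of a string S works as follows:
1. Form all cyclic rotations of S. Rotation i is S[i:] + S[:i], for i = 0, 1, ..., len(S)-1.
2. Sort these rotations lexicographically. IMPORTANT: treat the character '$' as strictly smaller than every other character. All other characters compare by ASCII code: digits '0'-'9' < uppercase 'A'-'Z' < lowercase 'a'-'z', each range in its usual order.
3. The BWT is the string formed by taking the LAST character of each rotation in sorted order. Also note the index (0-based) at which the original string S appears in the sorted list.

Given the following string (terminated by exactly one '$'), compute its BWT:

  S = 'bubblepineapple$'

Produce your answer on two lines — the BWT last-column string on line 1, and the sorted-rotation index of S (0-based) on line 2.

Answer: eeub$lnlppbiepab
4

Derivation:
All 16 rotations (rotation i = S[i:]+S[:i]):
  rot[0] = bubblepineapple$
  rot[1] = ubblepineapple$b
  rot[2] = bblepineapple$bu
  rot[3] = blepineapple$bub
  rot[4] = lepineapple$bubb
  rot[5] = epineapple$bubbl
  rot[6] = pineapple$bubble
  rot[7] = ineapple$bubblep
  rot[8] = neapple$bubblepi
  rot[9] = eapple$bubblepin
  rot[10] = apple$bubblepine
  rot[11] = pple$bubblepinea
  rot[12] = ple$bubblepineap
  rot[13] = le$bubblepineapp
  rot[14] = e$bubblepineappl
  rot[15] = $bubblepineapple
Sorted (with $ < everything):
  sorted[0] = $bubblepineapple  (last char: 'e')
  sorted[1] = apple$bubblepine  (last char: 'e')
  sorted[2] = bblepineapple$bu  (last char: 'u')
  sorted[3] = blepineapple$bub  (last char: 'b')
  sorted[4] = bubblepineapple$  (last char: '$')
  sorted[5] = e$bubblepineappl  (last char: 'l')
  sorted[6] = eapple$bubblepin  (last char: 'n')
  sorted[7] = epineapple$bubbl  (last char: 'l')
  sorted[8] = ineapple$bubblep  (last char: 'p')
  sorted[9] = le$bubblepineapp  (last char: 'p')
  sorted[10] = lepineapple$bubb  (last char: 'b')
  sorted[11] = neapple$bubblepi  (last char: 'i')
  sorted[12] = pineapple$bubble  (last char: 'e')
  sorted[13] = ple$bubblepineap  (last char: 'p')
  sorted[14] = pple$bubblepinea  (last char: 'a')
  sorted[15] = ubblepineapple$b  (last char: 'b')
Last column: eeub$lnlppbiepab
Original string S is at sorted index 4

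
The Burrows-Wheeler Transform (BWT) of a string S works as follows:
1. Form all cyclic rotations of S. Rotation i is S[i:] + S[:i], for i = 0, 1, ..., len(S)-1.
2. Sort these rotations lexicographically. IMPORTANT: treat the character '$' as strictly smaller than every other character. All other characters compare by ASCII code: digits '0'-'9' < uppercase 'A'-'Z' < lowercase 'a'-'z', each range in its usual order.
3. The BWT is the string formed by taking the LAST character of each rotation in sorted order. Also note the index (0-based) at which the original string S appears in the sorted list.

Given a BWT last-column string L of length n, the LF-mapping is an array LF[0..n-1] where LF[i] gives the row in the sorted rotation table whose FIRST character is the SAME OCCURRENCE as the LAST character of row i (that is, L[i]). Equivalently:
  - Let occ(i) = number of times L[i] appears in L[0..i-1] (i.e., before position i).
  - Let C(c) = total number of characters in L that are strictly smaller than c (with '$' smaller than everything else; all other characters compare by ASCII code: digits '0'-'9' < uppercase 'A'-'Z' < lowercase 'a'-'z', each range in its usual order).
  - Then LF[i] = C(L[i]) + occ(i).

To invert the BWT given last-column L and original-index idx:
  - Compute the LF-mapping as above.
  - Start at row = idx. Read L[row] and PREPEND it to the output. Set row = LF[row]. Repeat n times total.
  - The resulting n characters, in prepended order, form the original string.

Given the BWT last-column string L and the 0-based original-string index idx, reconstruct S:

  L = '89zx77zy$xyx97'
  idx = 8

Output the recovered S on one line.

LF mapping: 4 5 12 7 1 2 13 10 0 8 11 9 6 3
Walk LF starting at row 8, prepending L[row]:
  step 1: row=8, L[8]='$', prepend. Next row=LF[8]=0
  step 2: row=0, L[0]='8', prepend. Next row=LF[0]=4
  step 3: row=4, L[4]='7', prepend. Next row=LF[4]=1
  step 4: row=1, L[1]='9', prepend. Next row=LF[1]=5
  step 5: row=5, L[5]='7', prepend. Next row=LF[5]=2
  step 6: row=2, L[2]='z', prepend. Next row=LF[2]=12
  step 7: row=12, L[12]='9', prepend. Next row=LF[12]=6
  step 8: row=6, L[6]='z', prepend. Next row=LF[6]=13
  step 9: row=13, L[13]='7', prepend. Next row=LF[13]=3
  step 10: row=3, L[3]='x', prepend. Next row=LF[3]=7
  step 11: row=7, L[7]='y', prepend. Next row=LF[7]=10
  step 12: row=10, L[10]='y', prepend. Next row=LF[10]=11
  step 13: row=11, L[11]='x', prepend. Next row=LF[11]=9
  step 14: row=9, L[9]='x', prepend. Next row=LF[9]=8
Reversed output: xxyyx7z9z7978$

Answer: xxyyx7z9z7978$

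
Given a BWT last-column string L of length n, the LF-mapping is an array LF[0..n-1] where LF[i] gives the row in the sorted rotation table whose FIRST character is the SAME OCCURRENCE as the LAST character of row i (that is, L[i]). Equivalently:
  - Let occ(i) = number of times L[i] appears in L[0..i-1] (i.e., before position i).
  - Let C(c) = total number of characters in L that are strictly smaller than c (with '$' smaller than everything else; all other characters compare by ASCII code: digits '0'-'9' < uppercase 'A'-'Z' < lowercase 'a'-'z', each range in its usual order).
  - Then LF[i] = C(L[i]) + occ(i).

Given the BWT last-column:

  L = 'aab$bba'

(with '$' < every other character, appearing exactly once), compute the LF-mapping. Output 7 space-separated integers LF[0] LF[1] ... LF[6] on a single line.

Answer: 1 2 4 0 5 6 3

Derivation:
Char counts: '$':1, 'a':3, 'b':3
C (first-col start): C('$')=0, C('a')=1, C('b')=4
L[0]='a': occ=0, LF[0]=C('a')+0=1+0=1
L[1]='a': occ=1, LF[1]=C('a')+1=1+1=2
L[2]='b': occ=0, LF[2]=C('b')+0=4+0=4
L[3]='$': occ=0, LF[3]=C('$')+0=0+0=0
L[4]='b': occ=1, LF[4]=C('b')+1=4+1=5
L[5]='b': occ=2, LF[5]=C('b')+2=4+2=6
L[6]='a': occ=2, LF[6]=C('a')+2=1+2=3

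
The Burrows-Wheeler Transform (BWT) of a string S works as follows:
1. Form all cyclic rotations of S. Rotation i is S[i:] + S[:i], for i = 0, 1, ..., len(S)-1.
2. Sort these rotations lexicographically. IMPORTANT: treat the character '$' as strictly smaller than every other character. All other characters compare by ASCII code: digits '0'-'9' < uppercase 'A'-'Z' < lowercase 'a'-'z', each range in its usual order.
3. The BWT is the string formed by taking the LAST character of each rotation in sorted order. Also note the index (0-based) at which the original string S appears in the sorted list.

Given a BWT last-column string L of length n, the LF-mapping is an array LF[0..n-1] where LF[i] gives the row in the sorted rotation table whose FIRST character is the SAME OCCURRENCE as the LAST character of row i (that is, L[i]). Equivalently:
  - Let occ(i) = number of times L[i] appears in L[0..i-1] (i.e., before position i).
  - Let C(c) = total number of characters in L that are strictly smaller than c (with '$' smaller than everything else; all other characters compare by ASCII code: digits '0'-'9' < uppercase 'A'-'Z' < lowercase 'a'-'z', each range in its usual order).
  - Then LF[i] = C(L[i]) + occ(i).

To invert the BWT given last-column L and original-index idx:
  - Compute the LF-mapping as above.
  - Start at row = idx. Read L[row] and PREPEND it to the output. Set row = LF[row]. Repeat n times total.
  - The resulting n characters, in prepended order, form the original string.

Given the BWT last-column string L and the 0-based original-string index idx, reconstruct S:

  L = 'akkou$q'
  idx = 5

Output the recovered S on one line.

LF mapping: 1 2 3 4 6 0 5
Walk LF starting at row 5, prepending L[row]:
  step 1: row=5, L[5]='$', prepend. Next row=LF[5]=0
  step 2: row=0, L[0]='a', prepend. Next row=LF[0]=1
  step 3: row=1, L[1]='k', prepend. Next row=LF[1]=2
  step 4: row=2, L[2]='k', prepend. Next row=LF[2]=3
  step 5: row=3, L[3]='o', prepend. Next row=LF[3]=4
  step 6: row=4, L[4]='u', prepend. Next row=LF[4]=6
  step 7: row=6, L[6]='q', prepend. Next row=LF[6]=5
Reversed output: quokka$

Answer: quokka$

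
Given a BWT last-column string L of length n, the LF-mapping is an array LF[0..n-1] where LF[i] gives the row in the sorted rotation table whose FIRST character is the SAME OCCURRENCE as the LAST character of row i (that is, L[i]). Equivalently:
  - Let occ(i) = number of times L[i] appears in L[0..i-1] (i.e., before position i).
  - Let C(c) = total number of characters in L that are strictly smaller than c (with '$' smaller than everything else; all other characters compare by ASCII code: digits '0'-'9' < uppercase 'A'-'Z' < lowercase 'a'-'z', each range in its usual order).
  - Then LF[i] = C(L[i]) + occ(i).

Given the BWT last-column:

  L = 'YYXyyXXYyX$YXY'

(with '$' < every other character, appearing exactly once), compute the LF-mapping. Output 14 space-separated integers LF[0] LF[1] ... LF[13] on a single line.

Answer: 6 7 1 11 12 2 3 8 13 4 0 9 5 10

Derivation:
Char counts: '$':1, 'X':5, 'Y':5, 'y':3
C (first-col start): C('$')=0, C('X')=1, C('Y')=6, C('y')=11
L[0]='Y': occ=0, LF[0]=C('Y')+0=6+0=6
L[1]='Y': occ=1, LF[1]=C('Y')+1=6+1=7
L[2]='X': occ=0, LF[2]=C('X')+0=1+0=1
L[3]='y': occ=0, LF[3]=C('y')+0=11+0=11
L[4]='y': occ=1, LF[4]=C('y')+1=11+1=12
L[5]='X': occ=1, LF[5]=C('X')+1=1+1=2
L[6]='X': occ=2, LF[6]=C('X')+2=1+2=3
L[7]='Y': occ=2, LF[7]=C('Y')+2=6+2=8
L[8]='y': occ=2, LF[8]=C('y')+2=11+2=13
L[9]='X': occ=3, LF[9]=C('X')+3=1+3=4
L[10]='$': occ=0, LF[10]=C('$')+0=0+0=0
L[11]='Y': occ=3, LF[11]=C('Y')+3=6+3=9
L[12]='X': occ=4, LF[12]=C('X')+4=1+4=5
L[13]='Y': occ=4, LF[13]=C('Y')+4=6+4=10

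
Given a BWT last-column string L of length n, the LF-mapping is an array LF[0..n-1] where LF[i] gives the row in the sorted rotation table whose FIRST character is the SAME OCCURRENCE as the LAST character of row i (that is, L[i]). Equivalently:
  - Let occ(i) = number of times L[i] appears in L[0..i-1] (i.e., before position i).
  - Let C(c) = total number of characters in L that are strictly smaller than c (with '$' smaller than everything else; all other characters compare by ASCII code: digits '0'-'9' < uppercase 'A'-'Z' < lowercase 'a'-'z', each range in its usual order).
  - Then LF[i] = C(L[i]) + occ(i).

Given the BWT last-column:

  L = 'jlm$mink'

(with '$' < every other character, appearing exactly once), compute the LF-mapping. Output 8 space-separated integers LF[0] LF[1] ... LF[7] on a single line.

Answer: 2 4 5 0 6 1 7 3

Derivation:
Char counts: '$':1, 'i':1, 'j':1, 'k':1, 'l':1, 'm':2, 'n':1
C (first-col start): C('$')=0, C('i')=1, C('j')=2, C('k')=3, C('l')=4, C('m')=5, C('n')=7
L[0]='j': occ=0, LF[0]=C('j')+0=2+0=2
L[1]='l': occ=0, LF[1]=C('l')+0=4+0=4
L[2]='m': occ=0, LF[2]=C('m')+0=5+0=5
L[3]='$': occ=0, LF[3]=C('$')+0=0+0=0
L[4]='m': occ=1, LF[4]=C('m')+1=5+1=6
L[5]='i': occ=0, LF[5]=C('i')+0=1+0=1
L[6]='n': occ=0, LF[6]=C('n')+0=7+0=7
L[7]='k': occ=0, LF[7]=C('k')+0=3+0=3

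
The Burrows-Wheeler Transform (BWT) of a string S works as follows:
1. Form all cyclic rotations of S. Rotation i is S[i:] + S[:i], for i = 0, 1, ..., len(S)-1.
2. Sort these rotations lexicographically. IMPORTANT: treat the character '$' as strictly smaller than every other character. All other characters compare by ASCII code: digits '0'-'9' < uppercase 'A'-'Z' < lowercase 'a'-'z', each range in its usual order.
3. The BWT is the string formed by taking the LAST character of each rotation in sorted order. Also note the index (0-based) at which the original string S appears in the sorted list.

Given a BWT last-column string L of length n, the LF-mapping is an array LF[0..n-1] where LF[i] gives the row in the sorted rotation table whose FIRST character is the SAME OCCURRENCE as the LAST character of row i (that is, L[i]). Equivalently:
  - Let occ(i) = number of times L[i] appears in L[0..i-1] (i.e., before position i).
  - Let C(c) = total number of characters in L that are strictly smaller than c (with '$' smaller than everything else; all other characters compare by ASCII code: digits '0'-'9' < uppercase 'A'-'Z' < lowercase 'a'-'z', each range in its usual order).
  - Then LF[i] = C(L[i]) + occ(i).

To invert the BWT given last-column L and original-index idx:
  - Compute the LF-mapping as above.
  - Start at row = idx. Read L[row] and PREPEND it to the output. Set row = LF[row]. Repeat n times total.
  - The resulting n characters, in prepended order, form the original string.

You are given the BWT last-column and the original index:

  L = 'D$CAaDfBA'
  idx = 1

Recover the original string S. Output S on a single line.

LF mapping: 5 0 4 1 7 6 8 3 2
Walk LF starting at row 1, prepending L[row]:
  step 1: row=1, L[1]='$', prepend. Next row=LF[1]=0
  step 2: row=0, L[0]='D', prepend. Next row=LF[0]=5
  step 3: row=5, L[5]='D', prepend. Next row=LF[5]=6
  step 4: row=6, L[6]='f', prepend. Next row=LF[6]=8
  step 5: row=8, L[8]='A', prepend. Next row=LF[8]=2
  step 6: row=2, L[2]='C', prepend. Next row=LF[2]=4
  step 7: row=4, L[4]='a', prepend. Next row=LF[4]=7
  step 8: row=7, L[7]='B', prepend. Next row=LF[7]=3
  step 9: row=3, L[3]='A', prepend. Next row=LF[3]=1
Reversed output: ABaCAfDD$

Answer: ABaCAfDD$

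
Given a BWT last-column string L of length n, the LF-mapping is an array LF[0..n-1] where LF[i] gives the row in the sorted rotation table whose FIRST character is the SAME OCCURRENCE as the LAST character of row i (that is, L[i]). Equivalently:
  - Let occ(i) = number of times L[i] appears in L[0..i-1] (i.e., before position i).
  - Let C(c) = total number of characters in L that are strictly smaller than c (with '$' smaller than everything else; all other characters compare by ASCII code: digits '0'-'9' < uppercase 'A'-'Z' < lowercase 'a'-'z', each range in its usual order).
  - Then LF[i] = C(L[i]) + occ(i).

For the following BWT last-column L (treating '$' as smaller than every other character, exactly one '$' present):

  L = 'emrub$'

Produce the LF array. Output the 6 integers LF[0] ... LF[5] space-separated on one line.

Answer: 2 3 4 5 1 0

Derivation:
Char counts: '$':1, 'b':1, 'e':1, 'm':1, 'r':1, 'u':1
C (first-col start): C('$')=0, C('b')=1, C('e')=2, C('m')=3, C('r')=4, C('u')=5
L[0]='e': occ=0, LF[0]=C('e')+0=2+0=2
L[1]='m': occ=0, LF[1]=C('m')+0=3+0=3
L[2]='r': occ=0, LF[2]=C('r')+0=4+0=4
L[3]='u': occ=0, LF[3]=C('u')+0=5+0=5
L[4]='b': occ=0, LF[4]=C('b')+0=1+0=1
L[5]='$': occ=0, LF[5]=C('$')+0=0+0=0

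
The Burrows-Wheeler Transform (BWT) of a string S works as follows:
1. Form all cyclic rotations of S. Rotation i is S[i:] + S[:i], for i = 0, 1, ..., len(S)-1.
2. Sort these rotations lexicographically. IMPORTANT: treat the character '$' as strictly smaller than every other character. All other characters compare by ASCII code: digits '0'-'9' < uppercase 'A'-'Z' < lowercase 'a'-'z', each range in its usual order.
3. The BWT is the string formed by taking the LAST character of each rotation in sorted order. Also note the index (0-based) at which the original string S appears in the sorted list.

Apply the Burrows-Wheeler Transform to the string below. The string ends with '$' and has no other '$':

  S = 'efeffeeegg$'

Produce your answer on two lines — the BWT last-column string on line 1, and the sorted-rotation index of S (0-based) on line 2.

All 11 rotations (rotation i = S[i:]+S[:i]):
  rot[0] = efeffeeegg$
  rot[1] = feffeeegg$e
  rot[2] = effeeegg$ef
  rot[3] = ffeeegg$efe
  rot[4] = feeegg$efef
  rot[5] = eeegg$efeff
  rot[6] = eegg$efeffe
  rot[7] = egg$efeffee
  rot[8] = gg$efeffeee
  rot[9] = g$efeffeeeg
  rot[10] = $efeffeeegg
Sorted (with $ < everything):
  sorted[0] = $efeffeeegg  (last char: 'g')
  sorted[1] = eeegg$efeff  (last char: 'f')
  sorted[2] = eegg$efeffe  (last char: 'e')
  sorted[3] = efeffeeegg$  (last char: '$')
  sorted[4] = effeeegg$ef  (last char: 'f')
  sorted[5] = egg$efeffee  (last char: 'e')
  sorted[6] = feeegg$efef  (last char: 'f')
  sorted[7] = feffeeegg$e  (last char: 'e')
  sorted[8] = ffeeegg$efe  (last char: 'e')
  sorted[9] = g$efeffeeeg  (last char: 'g')
  sorted[10] = gg$efeffeee  (last char: 'e')
Last column: gfe$fefeege
Original string S is at sorted index 3

Answer: gfe$fefeege
3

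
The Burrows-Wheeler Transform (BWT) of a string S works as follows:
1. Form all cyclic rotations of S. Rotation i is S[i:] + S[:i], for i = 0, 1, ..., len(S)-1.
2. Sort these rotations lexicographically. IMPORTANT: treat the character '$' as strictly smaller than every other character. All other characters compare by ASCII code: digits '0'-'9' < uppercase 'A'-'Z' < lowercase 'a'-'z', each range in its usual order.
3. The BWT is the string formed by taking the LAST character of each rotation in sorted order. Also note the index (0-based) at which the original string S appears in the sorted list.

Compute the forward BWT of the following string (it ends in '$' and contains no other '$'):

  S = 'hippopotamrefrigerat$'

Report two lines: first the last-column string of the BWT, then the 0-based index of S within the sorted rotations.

All 21 rotations (rotation i = S[i:]+S[:i]):
  rot[0] = hippopotamrefrigerat$
  rot[1] = ippopotamrefrigerat$h
  rot[2] = ppopotamrefrigerat$hi
  rot[3] = popotamrefrigerat$hip
  rot[4] = opotamrefrigerat$hipp
  rot[5] = potamrefrigerat$hippo
  rot[6] = otamrefrigerat$hippop
  rot[7] = tamrefrigerat$hippopo
  rot[8] = amrefrigerat$hippopot
  rot[9] = mrefrigerat$hippopota
  rot[10] = refrigerat$hippopotam
  rot[11] = efrigerat$hippopotamr
  rot[12] = frigerat$hippopotamre
  rot[13] = rigerat$hippopotamref
  rot[14] = igerat$hippopotamrefr
  rot[15] = gerat$hippopotamrefri
  rot[16] = erat$hippopotamrefrig
  rot[17] = rat$hippopotamrefrige
  rot[18] = at$hippopotamrefriger
  rot[19] = t$hippopotamrefrigera
  rot[20] = $hippopotamrefrigerat
Sorted (with $ < everything):
  sorted[0] = $hippopotamrefrigerat  (last char: 't')
  sorted[1] = amrefrigerat$hippopot  (last char: 't')
  sorted[2] = at$hippopotamrefriger  (last char: 'r')
  sorted[3] = efrigerat$hippopotamr  (last char: 'r')
  sorted[4] = erat$hippopotamrefrig  (last char: 'g')
  sorted[5] = frigerat$hippopotamre  (last char: 'e')
  sorted[6] = gerat$hippopotamrefri  (last char: 'i')
  sorted[7] = hippopotamrefrigerat$  (last char: '$')
  sorted[8] = igerat$hippopotamrefr  (last char: 'r')
  sorted[9] = ippopotamrefrigerat$h  (last char: 'h')
  sorted[10] = mrefrigerat$hippopota  (last char: 'a')
  sorted[11] = opotamrefrigerat$hipp  (last char: 'p')
  sorted[12] = otamrefrigerat$hippop  (last char: 'p')
  sorted[13] = popotamrefrigerat$hip  (last char: 'p')
  sorted[14] = potamrefrigerat$hippo  (last char: 'o')
  sorted[15] = ppopotamrefrigerat$hi  (last char: 'i')
  sorted[16] = rat$hippopotamrefrige  (last char: 'e')
  sorted[17] = refrigerat$hippopotam  (last char: 'm')
  sorted[18] = rigerat$hippopotamref  (last char: 'f')
  sorted[19] = t$hippopotamrefrigera  (last char: 'a')
  sorted[20] = tamrefrigerat$hippopo  (last char: 'o')
Last column: ttrrgei$rhapppoiemfao
Original string S is at sorted index 7

Answer: ttrrgei$rhapppoiemfao
7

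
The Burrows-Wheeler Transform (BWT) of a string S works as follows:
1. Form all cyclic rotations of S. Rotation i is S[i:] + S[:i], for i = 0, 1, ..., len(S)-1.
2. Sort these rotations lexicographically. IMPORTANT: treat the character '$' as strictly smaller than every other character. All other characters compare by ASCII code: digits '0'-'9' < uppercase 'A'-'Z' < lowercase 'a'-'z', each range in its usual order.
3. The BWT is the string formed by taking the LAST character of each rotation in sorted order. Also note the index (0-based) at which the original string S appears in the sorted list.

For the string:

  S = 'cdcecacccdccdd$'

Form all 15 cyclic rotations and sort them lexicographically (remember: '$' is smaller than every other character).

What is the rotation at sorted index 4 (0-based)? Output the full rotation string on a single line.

All 15 rotations (rotation i = S[i:]+S[:i]):
  rot[0] = cdcecacccdccdd$
  rot[1] = dcecacccdccdd$c
  rot[2] = cecacccdccdd$cd
  rot[3] = ecacccdccdd$cdc
  rot[4] = cacccdccdd$cdce
  rot[5] = acccdccdd$cdcec
  rot[6] = cccdccdd$cdceca
  rot[7] = ccdccdd$cdcecac
  rot[8] = cdccdd$cdcecacc
  rot[9] = dccdd$cdcecaccc
  rot[10] = ccdd$cdcecacccd
  rot[11] = cdd$cdcecacccdc
  rot[12] = dd$cdcecacccdcc
  rot[13] = d$cdcecacccdccd
  rot[14] = $cdcecacccdccdd
Sorted (with $ < everything):
  sorted[0] = $cdcecacccdccdd
  sorted[1] = acccdccdd$cdcec
  sorted[2] = cacccdccdd$cdce
  sorted[3] = cccdccdd$cdceca
  sorted[4] = ccdccdd$cdcecac
  sorted[5] = ccdd$cdcecacccd
  sorted[6] = cdccdd$cdcecacc
  sorted[7] = cdcecacccdccdd$
  sorted[8] = cdd$cdcecacccdc
  sorted[9] = cecacccdccdd$cd
  sorted[10] = d$cdcecacccdccd
  sorted[11] = dccdd$cdcecaccc
  sorted[12] = dcecacccdccdd$c
  sorted[13] = dd$cdcecacccdcc
  sorted[14] = ecacccdccdd$cdc
sorted[4] = ccdccdd$cdcecac

Answer: ccdccdd$cdcecac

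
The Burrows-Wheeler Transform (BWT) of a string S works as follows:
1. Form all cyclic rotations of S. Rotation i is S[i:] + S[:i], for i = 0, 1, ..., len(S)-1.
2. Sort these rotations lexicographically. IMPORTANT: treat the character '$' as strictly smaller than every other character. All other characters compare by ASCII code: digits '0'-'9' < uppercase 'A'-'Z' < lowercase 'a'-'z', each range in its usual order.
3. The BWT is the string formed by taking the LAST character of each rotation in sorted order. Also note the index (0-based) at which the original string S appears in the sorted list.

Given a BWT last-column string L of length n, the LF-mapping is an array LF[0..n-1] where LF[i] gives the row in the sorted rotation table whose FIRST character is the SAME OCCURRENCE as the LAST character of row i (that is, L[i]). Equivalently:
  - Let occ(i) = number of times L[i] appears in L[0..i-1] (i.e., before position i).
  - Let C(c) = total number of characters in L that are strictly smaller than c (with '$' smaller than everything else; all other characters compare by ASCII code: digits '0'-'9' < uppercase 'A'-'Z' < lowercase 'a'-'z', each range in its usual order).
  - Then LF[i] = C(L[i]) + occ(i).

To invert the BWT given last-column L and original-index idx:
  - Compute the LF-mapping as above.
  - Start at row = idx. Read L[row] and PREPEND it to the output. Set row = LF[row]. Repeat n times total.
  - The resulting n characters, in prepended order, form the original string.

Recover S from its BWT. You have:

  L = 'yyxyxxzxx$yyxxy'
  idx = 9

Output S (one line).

LF mapping: 8 9 1 10 2 3 14 4 5 0 11 12 6 7 13
Walk LF starting at row 9, prepending L[row]:
  step 1: row=9, L[9]='$', prepend. Next row=LF[9]=0
  step 2: row=0, L[0]='y', prepend. Next row=LF[0]=8
  step 3: row=8, L[8]='x', prepend. Next row=LF[8]=5
  step 4: row=5, L[5]='x', prepend. Next row=LF[5]=3
  step 5: row=3, L[3]='y', prepend. Next row=LF[3]=10
  step 6: row=10, L[10]='y', prepend. Next row=LF[10]=11
  step 7: row=11, L[11]='y', prepend. Next row=LF[11]=12
  step 8: row=12, L[12]='x', prepend. Next row=LF[12]=6
  step 9: row=6, L[6]='z', prepend. Next row=LF[6]=14
  step 10: row=14, L[14]='y', prepend. Next row=LF[14]=13
  step 11: row=13, L[13]='x', prepend. Next row=LF[13]=7
  step 12: row=7, L[7]='x', prepend. Next row=LF[7]=4
  step 13: row=4, L[4]='x', prepend. Next row=LF[4]=2
  step 14: row=2, L[2]='x', prepend. Next row=LF[2]=1
  step 15: row=1, L[1]='y', prepend. Next row=LF[1]=9
Reversed output: yxxxxyzxyyyxxy$

Answer: yxxxxyzxyyyxxy$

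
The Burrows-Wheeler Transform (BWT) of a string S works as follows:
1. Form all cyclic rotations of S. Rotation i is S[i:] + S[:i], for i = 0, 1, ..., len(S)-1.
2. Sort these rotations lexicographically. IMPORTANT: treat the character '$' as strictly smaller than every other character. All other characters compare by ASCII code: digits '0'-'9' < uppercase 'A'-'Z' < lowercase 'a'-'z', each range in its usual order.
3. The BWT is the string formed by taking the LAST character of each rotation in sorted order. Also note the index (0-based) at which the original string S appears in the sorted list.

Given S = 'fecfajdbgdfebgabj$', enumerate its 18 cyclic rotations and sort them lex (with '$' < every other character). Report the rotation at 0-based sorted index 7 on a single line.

All 18 rotations (rotation i = S[i:]+S[:i]):
  rot[0] = fecfajdbgdfebgabj$
  rot[1] = ecfajdbgdfebgabj$f
  rot[2] = cfajdbgdfebgabj$fe
  rot[3] = fajdbgdfebgabj$fec
  rot[4] = ajdbgdfebgabj$fecf
  rot[5] = jdbgdfebgabj$fecfa
  rot[6] = dbgdfebgabj$fecfaj
  rot[7] = bgdfebgabj$fecfajd
  rot[8] = gdfebgabj$fecfajdb
  rot[9] = dfebgabj$fecfajdbg
  rot[10] = febgabj$fecfajdbgd
  rot[11] = ebgabj$fecfajdbgdf
  rot[12] = bgabj$fecfajdbgdfe
  rot[13] = gabj$fecfajdbgdfeb
  rot[14] = abj$fecfajdbgdfebg
  rot[15] = bj$fecfajdbgdfebga
  rot[16] = j$fecfajdbgdfebgab
  rot[17] = $fecfajdbgdfebgabj
Sorted (with $ < everything):
  sorted[0] = $fecfajdbgdfebgabj
  sorted[1] = abj$fecfajdbgdfebg
  sorted[2] = ajdbgdfebgabj$fecf
  sorted[3] = bgabj$fecfajdbgdfe
  sorted[4] = bgdfebgabj$fecfajd
  sorted[5] = bj$fecfajdbgdfebga
  sorted[6] = cfajdbgdfebgabj$fe
  sorted[7] = dbgdfebgabj$fecfaj
  sorted[8] = dfebgabj$fecfajdbg
  sorted[9] = ebgabj$fecfajdbgdf
  sorted[10] = ecfajdbgdfebgabj$f
  sorted[11] = fajdbgdfebgabj$fec
  sorted[12] = febgabj$fecfajdbgd
  sorted[13] = fecfajdbgdfebgabj$
  sorted[14] = gabj$fecfajdbgdfeb
  sorted[15] = gdfebgabj$fecfajdb
  sorted[16] = j$fecfajdbgdfebgab
  sorted[17] = jdbgdfebgabj$fecfa
sorted[7] = dbgdfebgabj$fecfaj

Answer: dbgdfebgabj$fecfaj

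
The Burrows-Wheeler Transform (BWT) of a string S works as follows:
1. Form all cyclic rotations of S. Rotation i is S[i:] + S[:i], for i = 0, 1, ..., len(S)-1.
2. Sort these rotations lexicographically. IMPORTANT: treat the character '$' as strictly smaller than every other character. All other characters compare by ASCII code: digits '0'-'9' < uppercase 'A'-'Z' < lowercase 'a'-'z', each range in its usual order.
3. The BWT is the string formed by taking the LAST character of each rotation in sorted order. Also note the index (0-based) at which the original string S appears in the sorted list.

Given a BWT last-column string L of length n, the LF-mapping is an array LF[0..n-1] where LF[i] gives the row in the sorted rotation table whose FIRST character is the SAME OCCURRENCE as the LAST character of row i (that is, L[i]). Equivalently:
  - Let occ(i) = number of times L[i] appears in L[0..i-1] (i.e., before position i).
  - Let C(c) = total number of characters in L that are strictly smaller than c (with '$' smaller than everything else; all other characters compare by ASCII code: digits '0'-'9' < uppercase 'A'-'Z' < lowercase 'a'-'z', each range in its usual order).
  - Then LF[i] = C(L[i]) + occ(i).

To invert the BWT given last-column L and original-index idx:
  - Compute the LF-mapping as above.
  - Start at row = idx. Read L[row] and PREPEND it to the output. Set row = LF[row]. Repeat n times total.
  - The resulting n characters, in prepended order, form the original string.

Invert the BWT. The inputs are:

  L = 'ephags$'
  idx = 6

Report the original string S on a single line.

Answer: spaghe$

Derivation:
LF mapping: 2 5 4 1 3 6 0
Walk LF starting at row 6, prepending L[row]:
  step 1: row=6, L[6]='$', prepend. Next row=LF[6]=0
  step 2: row=0, L[0]='e', prepend. Next row=LF[0]=2
  step 3: row=2, L[2]='h', prepend. Next row=LF[2]=4
  step 4: row=4, L[4]='g', prepend. Next row=LF[4]=3
  step 5: row=3, L[3]='a', prepend. Next row=LF[3]=1
  step 6: row=1, L[1]='p', prepend. Next row=LF[1]=5
  step 7: row=5, L[5]='s', prepend. Next row=LF[5]=6
Reversed output: spaghe$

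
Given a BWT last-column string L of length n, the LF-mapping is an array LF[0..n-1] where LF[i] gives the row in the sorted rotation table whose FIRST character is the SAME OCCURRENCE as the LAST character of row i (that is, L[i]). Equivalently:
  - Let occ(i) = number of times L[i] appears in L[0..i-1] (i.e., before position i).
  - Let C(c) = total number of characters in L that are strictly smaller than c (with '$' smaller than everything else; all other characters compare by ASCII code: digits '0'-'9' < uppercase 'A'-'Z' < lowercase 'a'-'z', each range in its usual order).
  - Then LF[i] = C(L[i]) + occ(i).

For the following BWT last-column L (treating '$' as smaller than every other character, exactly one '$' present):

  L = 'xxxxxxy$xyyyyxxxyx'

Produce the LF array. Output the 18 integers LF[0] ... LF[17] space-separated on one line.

Char counts: '$':1, 'x':11, 'y':6
C (first-col start): C('$')=0, C('x')=1, C('y')=12
L[0]='x': occ=0, LF[0]=C('x')+0=1+0=1
L[1]='x': occ=1, LF[1]=C('x')+1=1+1=2
L[2]='x': occ=2, LF[2]=C('x')+2=1+2=3
L[3]='x': occ=3, LF[3]=C('x')+3=1+3=4
L[4]='x': occ=4, LF[4]=C('x')+4=1+4=5
L[5]='x': occ=5, LF[5]=C('x')+5=1+5=6
L[6]='y': occ=0, LF[6]=C('y')+0=12+0=12
L[7]='$': occ=0, LF[7]=C('$')+0=0+0=0
L[8]='x': occ=6, LF[8]=C('x')+6=1+6=7
L[9]='y': occ=1, LF[9]=C('y')+1=12+1=13
L[10]='y': occ=2, LF[10]=C('y')+2=12+2=14
L[11]='y': occ=3, LF[11]=C('y')+3=12+3=15
L[12]='y': occ=4, LF[12]=C('y')+4=12+4=16
L[13]='x': occ=7, LF[13]=C('x')+7=1+7=8
L[14]='x': occ=8, LF[14]=C('x')+8=1+8=9
L[15]='x': occ=9, LF[15]=C('x')+9=1+9=10
L[16]='y': occ=5, LF[16]=C('y')+5=12+5=17
L[17]='x': occ=10, LF[17]=C('x')+10=1+10=11

Answer: 1 2 3 4 5 6 12 0 7 13 14 15 16 8 9 10 17 11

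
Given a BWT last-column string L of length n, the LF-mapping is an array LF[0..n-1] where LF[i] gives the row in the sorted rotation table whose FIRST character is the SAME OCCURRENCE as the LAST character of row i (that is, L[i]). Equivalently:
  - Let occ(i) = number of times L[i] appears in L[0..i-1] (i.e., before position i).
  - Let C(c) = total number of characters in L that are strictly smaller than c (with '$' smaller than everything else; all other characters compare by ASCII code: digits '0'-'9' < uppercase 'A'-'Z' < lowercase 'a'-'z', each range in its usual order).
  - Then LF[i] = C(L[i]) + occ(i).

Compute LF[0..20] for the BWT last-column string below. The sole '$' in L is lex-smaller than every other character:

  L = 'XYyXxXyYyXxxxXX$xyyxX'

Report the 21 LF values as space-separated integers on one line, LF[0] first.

Answer: 1 8 16 2 10 3 17 9 18 4 11 12 13 5 6 0 14 19 20 15 7

Derivation:
Char counts: '$':1, 'X':7, 'Y':2, 'x':6, 'y':5
C (first-col start): C('$')=0, C('X')=1, C('Y')=8, C('x')=10, C('y')=16
L[0]='X': occ=0, LF[0]=C('X')+0=1+0=1
L[1]='Y': occ=0, LF[1]=C('Y')+0=8+0=8
L[2]='y': occ=0, LF[2]=C('y')+0=16+0=16
L[3]='X': occ=1, LF[3]=C('X')+1=1+1=2
L[4]='x': occ=0, LF[4]=C('x')+0=10+0=10
L[5]='X': occ=2, LF[5]=C('X')+2=1+2=3
L[6]='y': occ=1, LF[6]=C('y')+1=16+1=17
L[7]='Y': occ=1, LF[7]=C('Y')+1=8+1=9
L[8]='y': occ=2, LF[8]=C('y')+2=16+2=18
L[9]='X': occ=3, LF[9]=C('X')+3=1+3=4
L[10]='x': occ=1, LF[10]=C('x')+1=10+1=11
L[11]='x': occ=2, LF[11]=C('x')+2=10+2=12
L[12]='x': occ=3, LF[12]=C('x')+3=10+3=13
L[13]='X': occ=4, LF[13]=C('X')+4=1+4=5
L[14]='X': occ=5, LF[14]=C('X')+5=1+5=6
L[15]='$': occ=0, LF[15]=C('$')+0=0+0=0
L[16]='x': occ=4, LF[16]=C('x')+4=10+4=14
L[17]='y': occ=3, LF[17]=C('y')+3=16+3=19
L[18]='y': occ=4, LF[18]=C('y')+4=16+4=20
L[19]='x': occ=5, LF[19]=C('x')+5=10+5=15
L[20]='X': occ=6, LF[20]=C('X')+6=1+6=7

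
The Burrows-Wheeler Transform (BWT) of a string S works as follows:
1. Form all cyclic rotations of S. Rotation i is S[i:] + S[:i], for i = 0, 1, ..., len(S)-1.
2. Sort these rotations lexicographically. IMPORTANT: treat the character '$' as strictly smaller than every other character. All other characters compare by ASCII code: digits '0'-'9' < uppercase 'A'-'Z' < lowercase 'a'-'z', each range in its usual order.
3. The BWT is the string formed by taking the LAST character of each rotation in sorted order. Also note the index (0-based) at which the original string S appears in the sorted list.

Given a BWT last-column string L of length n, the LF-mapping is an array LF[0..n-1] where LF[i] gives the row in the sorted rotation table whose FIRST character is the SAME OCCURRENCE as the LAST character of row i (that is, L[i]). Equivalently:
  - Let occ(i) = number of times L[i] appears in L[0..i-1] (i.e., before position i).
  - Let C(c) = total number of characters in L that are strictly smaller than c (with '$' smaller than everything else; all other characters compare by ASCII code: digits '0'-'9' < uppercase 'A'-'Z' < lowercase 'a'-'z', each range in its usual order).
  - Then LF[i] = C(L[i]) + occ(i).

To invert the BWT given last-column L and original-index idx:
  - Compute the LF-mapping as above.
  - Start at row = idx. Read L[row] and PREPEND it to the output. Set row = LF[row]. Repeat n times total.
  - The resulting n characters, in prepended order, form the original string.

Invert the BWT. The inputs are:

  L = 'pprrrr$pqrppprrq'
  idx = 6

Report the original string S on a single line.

LF mapping: 1 2 9 10 11 12 0 3 7 13 4 5 6 14 15 8
Walk LF starting at row 6, prepending L[row]:
  step 1: row=6, L[6]='$', prepend. Next row=LF[6]=0
  step 2: row=0, L[0]='p', prepend. Next row=LF[0]=1
  step 3: row=1, L[1]='p', prepend. Next row=LF[1]=2
  step 4: row=2, L[2]='r', prepend. Next row=LF[2]=9
  step 5: row=9, L[9]='r', prepend. Next row=LF[9]=13
  step 6: row=13, L[13]='r', prepend. Next row=LF[13]=14
  step 7: row=14, L[14]='r', prepend. Next row=LF[14]=15
  step 8: row=15, L[15]='q', prepend. Next row=LF[15]=8
  step 9: row=8, L[8]='q', prepend. Next row=LF[8]=7
  step 10: row=7, L[7]='p', prepend. Next row=LF[7]=3
  step 11: row=3, L[3]='r', prepend. Next row=LF[3]=10
  step 12: row=10, L[10]='p', prepend. Next row=LF[10]=4
  step 13: row=4, L[4]='r', prepend. Next row=LF[4]=11
  step 14: row=11, L[11]='p', prepend. Next row=LF[11]=5
  step 15: row=5, L[5]='r', prepend. Next row=LF[5]=12
  step 16: row=12, L[12]='p', prepend. Next row=LF[12]=6
Reversed output: prprprpqqrrrrpp$

Answer: prprprpqqrrrrpp$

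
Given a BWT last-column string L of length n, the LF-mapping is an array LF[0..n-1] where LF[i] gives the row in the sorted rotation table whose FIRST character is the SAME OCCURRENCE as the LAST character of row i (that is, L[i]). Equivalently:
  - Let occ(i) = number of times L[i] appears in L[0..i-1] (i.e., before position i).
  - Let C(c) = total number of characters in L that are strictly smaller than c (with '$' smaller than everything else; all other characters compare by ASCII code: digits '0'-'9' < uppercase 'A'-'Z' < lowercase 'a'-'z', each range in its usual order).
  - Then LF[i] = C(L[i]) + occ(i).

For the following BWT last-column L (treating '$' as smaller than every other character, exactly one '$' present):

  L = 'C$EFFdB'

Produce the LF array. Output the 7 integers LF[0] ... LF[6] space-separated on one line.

Answer: 2 0 3 4 5 6 1

Derivation:
Char counts: '$':1, 'B':1, 'C':1, 'E':1, 'F':2, 'd':1
C (first-col start): C('$')=0, C('B')=1, C('C')=2, C('E')=3, C('F')=4, C('d')=6
L[0]='C': occ=0, LF[0]=C('C')+0=2+0=2
L[1]='$': occ=0, LF[1]=C('$')+0=0+0=0
L[2]='E': occ=0, LF[2]=C('E')+0=3+0=3
L[3]='F': occ=0, LF[3]=C('F')+0=4+0=4
L[4]='F': occ=1, LF[4]=C('F')+1=4+1=5
L[5]='d': occ=0, LF[5]=C('d')+0=6+0=6
L[6]='B': occ=0, LF[6]=C('B')+0=1+0=1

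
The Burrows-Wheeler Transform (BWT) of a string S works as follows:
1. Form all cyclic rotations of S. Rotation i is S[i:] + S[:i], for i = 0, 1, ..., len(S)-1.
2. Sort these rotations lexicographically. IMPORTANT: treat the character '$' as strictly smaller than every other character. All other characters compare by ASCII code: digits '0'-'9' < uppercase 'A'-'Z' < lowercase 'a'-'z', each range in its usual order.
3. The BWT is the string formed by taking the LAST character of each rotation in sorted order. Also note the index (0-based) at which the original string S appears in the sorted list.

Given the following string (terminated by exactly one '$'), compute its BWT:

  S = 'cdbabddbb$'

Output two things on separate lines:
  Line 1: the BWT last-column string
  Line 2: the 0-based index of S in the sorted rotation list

All 10 rotations (rotation i = S[i:]+S[:i]):
  rot[0] = cdbabddbb$
  rot[1] = dbabddbb$c
  rot[2] = babddbb$cd
  rot[3] = abddbb$cdb
  rot[4] = bddbb$cdba
  rot[5] = ddbb$cdbab
  rot[6] = dbb$cdbabd
  rot[7] = bb$cdbabdd
  rot[8] = b$cdbabddb
  rot[9] = $cdbabddbb
Sorted (with $ < everything):
  sorted[0] = $cdbabddbb  (last char: 'b')
  sorted[1] = abddbb$cdb  (last char: 'b')
  sorted[2] = b$cdbabddb  (last char: 'b')
  sorted[3] = babddbb$cd  (last char: 'd')
  sorted[4] = bb$cdbabdd  (last char: 'd')
  sorted[5] = bddbb$cdba  (last char: 'a')
  sorted[6] = cdbabddbb$  (last char: '$')
  sorted[7] = dbabddbb$c  (last char: 'c')
  sorted[8] = dbb$cdbabd  (last char: 'd')
  sorted[9] = ddbb$cdbab  (last char: 'b')
Last column: bbbdda$cdb
Original string S is at sorted index 6

Answer: bbbdda$cdb
6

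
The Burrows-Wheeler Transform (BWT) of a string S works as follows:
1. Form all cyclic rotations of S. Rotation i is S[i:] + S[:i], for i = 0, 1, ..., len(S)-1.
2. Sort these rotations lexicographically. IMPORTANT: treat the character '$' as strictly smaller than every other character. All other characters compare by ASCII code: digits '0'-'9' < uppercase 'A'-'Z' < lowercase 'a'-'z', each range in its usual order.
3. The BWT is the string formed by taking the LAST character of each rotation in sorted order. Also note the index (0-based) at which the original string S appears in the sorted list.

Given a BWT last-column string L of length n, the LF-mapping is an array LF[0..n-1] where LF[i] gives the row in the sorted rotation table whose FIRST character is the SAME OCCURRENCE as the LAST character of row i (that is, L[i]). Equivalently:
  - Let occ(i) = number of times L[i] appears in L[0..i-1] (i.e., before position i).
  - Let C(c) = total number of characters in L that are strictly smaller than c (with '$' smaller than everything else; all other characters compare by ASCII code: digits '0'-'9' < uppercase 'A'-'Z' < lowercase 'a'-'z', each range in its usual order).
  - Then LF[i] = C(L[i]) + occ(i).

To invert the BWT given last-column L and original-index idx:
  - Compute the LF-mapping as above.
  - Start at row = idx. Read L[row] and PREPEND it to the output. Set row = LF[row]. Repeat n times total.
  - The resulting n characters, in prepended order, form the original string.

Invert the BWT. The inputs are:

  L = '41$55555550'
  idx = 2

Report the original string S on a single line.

Answer: 1055555554$

Derivation:
LF mapping: 3 2 0 4 5 6 7 8 9 10 1
Walk LF starting at row 2, prepending L[row]:
  step 1: row=2, L[2]='$', prepend. Next row=LF[2]=0
  step 2: row=0, L[0]='4', prepend. Next row=LF[0]=3
  step 3: row=3, L[3]='5', prepend. Next row=LF[3]=4
  step 4: row=4, L[4]='5', prepend. Next row=LF[4]=5
  step 5: row=5, L[5]='5', prepend. Next row=LF[5]=6
  step 6: row=6, L[6]='5', prepend. Next row=LF[6]=7
  step 7: row=7, L[7]='5', prepend. Next row=LF[7]=8
  step 8: row=8, L[8]='5', prepend. Next row=LF[8]=9
  step 9: row=9, L[9]='5', prepend. Next row=LF[9]=10
  step 10: row=10, L[10]='0', prepend. Next row=LF[10]=1
  step 11: row=1, L[1]='1', prepend. Next row=LF[1]=2
Reversed output: 1055555554$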